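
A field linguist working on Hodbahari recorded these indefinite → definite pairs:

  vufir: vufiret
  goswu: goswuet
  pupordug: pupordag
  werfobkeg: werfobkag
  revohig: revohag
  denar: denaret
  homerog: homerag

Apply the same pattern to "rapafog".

rapafag

"rapafog" ends in -g. The stems ending in -g (pupordug → pupordag, revohig → revohag, werfobkeg → werfobkag) change the last vowel to 'a'.
So rapafog → rapafag.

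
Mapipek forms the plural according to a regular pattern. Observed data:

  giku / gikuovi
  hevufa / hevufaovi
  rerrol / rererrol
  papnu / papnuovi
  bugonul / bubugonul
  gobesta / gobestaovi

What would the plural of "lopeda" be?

bugonul and papnu both have last vowel 'u' yet inflect differently (bubugonul, papnuovi), so the last vowel is not what conditions the rule; whether the stem ends in a vowel or a consonant is.
"lopeda" ends in a vowel. The stems ending in a vowel (hevufa → hevufaovi, papnu → papnuovi, giku → gikuovi) add -ovi.
So lopeda → lopedaovi.

lopedaovi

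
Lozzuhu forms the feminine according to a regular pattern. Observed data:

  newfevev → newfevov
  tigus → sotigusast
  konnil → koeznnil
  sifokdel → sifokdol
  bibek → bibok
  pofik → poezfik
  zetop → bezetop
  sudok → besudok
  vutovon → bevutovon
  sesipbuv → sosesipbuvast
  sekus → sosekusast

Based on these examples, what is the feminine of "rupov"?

berupov

sudok and pofik both end in -k yet inflect differently (besudok, poezfik), so the final letter is not what conditions the rule; the last vowel is.
"rupov" has last vowel 'o'. The stems whose last vowel is 'o' (sudok → besudok, vutovon → bevutovon, zetop → bezetop) add the prefix be-.
The other patterns: stems whose last vowel is 'u' add so- … -ast around the stem; stems whose last vowel is 'i' insert -ez- after the first vowel; stems whose last vowel is 'e' change the last vowel to 'o'.
So rupov → berupov.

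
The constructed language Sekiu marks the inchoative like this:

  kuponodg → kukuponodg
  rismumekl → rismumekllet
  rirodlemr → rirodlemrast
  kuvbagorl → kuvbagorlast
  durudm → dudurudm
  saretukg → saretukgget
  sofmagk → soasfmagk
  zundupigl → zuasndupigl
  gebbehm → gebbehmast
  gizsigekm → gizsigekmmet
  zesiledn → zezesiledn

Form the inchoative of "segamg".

segamgast

zundupigl and rismumekl both end in -l yet inflect differently (zuasndupigl, rismumekllet), so the final letter is not what conditions the rule; the second-to-last letter is.
"segamg" has second-to-last letter 'm'. The one such stem in the data (rirodlemr → rirodlemrast) adds -ast, so the same rule applies.
The other patterns: stems whose second-to-last letter is 'g' insert -as- after the first vowel; stems whose second-to-last letter is 'k' double the final consonant and add -et; stems whose second-to-last letter is 'd' repeat the first consonant+vowel as a prefix.
So segamg → segamgast.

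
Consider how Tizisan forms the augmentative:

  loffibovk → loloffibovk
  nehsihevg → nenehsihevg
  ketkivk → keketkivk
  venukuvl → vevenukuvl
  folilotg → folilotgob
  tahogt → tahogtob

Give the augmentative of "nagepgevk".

nanagepgevk

"nagepgevk" has second-to-last letter 'v'. The stems whose second-to-last letter is 'v' (loffibovk → loloffibovk, nehsihevg → nenehsihevg, ketkivk → keketkivk) repeat the first consonant+vowel as a prefix.
So nagepgevk → nanagepgevk.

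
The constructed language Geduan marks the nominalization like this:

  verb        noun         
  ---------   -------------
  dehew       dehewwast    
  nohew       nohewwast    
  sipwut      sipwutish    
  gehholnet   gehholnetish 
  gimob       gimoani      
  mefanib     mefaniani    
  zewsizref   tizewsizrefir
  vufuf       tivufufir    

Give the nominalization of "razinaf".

tirazinafir

dehew and gehholnet both have last vowel 'e' yet inflect differently (dehewwast, gehholnetish), so the last vowel is not what conditions the rule; the final letter is.
"razinaf" ends in -f. The stems ending in -f (zewsizref → tizewsizrefir, vufuf → tivufufir) add ti- … -ir around the stem.
The other patterns: stems ending in -w double the final consonant and add -ast; stems ending in -t add -ish; stems ending in -b drop the final letter and add -ani.
So razinaf → tirazinafir.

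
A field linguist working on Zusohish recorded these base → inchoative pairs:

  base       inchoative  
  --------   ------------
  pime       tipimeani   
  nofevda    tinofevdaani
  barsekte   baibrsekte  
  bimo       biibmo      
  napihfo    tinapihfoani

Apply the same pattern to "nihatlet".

"nihatlet" begins with n-. The stems beginning with n- (nofevda → tinofevdaani, napihfo → tinapihfoani) add ti- … -ani around the stem.
The other pattern: stems beginning with b- insert -ib- after the first vowel.
So nihatlet → tinihatletani.

tinihatletani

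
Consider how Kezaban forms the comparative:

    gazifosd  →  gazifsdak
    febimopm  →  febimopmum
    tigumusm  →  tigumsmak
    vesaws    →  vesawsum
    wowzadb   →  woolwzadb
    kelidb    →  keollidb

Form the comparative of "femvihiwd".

tigumusm and febimopm both end in -m yet inflect differently (tigumsmak, febimopmum), so the final letter is not what conditions the rule; the second-to-last letter is.
"femvihiwd" has second-to-last letter 'w'. The one such stem in the data (vesaws → vesawsum) adds -um, so the same rule applies.
So femvihiwd → femvihiwdum.

femvihiwdum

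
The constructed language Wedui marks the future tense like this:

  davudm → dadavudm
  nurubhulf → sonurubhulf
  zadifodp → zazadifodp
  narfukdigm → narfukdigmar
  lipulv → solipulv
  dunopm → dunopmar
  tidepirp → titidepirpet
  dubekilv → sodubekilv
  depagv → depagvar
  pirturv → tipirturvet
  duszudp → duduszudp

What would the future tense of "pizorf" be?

pirturv and dubekilv both end in -v yet inflect differently (tipirturvet, sodubekilv), so the final letter is not what conditions the rule; the second-to-last letter is.
"pizorf" has second-to-last letter 'r'. The stems whose second-to-last letter is 'r' (pirturv → tipirturvet, tidepirp → titidepirpet) add ti- … -et around the stem.
So pizorf → tipizorfet.

tipizorfet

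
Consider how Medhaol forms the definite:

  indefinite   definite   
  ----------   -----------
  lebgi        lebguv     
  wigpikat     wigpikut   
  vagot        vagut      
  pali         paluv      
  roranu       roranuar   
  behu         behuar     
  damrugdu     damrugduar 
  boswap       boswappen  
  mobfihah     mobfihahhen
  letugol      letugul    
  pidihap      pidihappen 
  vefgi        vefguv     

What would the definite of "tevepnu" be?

tevepnuar

"tevepnu" ends in -u. The stems ending in -u (roranu → roranuar, behu → behuar, damrugdu → damrugduar) add -ar.
The other patterns: stems ending in -h or -p double the final consonant and add -en; stems ending in -i drop the final letter and add -uv; stems ending in -l or -t change the last vowel to 'u'.
So tevepnu → tevepnuar.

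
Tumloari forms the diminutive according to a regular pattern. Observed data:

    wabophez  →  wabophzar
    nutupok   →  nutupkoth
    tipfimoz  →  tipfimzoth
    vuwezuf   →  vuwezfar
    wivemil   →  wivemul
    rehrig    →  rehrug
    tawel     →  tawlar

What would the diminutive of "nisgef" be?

nisgfar

tipfimoz and wabophez both end in -z yet inflect differently (tipfimzoth, wabophzar), so the final letter is not what conditions the rule; the last vowel is.
"nisgef" has last vowel 'e'. The stems whose last vowel is 'e' (wabophez → wabophzar, tawel → tawlar) delete the last vowel and add -ar.
So nisgef → nisgfar.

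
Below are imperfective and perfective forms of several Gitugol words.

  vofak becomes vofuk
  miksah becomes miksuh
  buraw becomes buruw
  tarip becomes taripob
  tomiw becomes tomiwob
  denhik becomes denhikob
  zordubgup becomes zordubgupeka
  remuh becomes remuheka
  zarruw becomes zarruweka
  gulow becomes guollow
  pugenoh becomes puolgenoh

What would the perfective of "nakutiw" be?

buraw and tomiw both end in -w yet inflect differently (buruw, tomiwob), so the final letter is not what conditions the rule; the last vowel is.
"nakutiw" has last vowel 'i'. The stems whose last vowel is 'i' (tarip → taripob, tomiw → tomiwob, denhik → denhikob) add -ob.
The other patterns: stems whose last vowel is 'a' change the last vowel to 'u'; stems whose last vowel is 'u' add -eka; stems whose last vowel is 'o' insert -ol- after the first vowel.
So nakutiw → nakutiwob.

nakutiwob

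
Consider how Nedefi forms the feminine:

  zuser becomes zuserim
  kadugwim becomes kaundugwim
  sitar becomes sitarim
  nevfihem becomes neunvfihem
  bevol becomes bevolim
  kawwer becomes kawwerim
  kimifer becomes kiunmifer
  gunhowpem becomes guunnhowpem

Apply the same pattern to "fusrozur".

fuunsrozur

sitar and kimifer both end in -r yet inflect differently (sitarim, kiunmifer), so the final letter is not what conditions the rule; the number of vowels is.
"fusrozur" has 3 vowels. The stems with 3 vowels (kimifer → kiunmifer, nevfihem → neunvfihem, kadugwim → kaundugwim) insert -un- after the first vowel.
So fusrozur → fuunsrozur.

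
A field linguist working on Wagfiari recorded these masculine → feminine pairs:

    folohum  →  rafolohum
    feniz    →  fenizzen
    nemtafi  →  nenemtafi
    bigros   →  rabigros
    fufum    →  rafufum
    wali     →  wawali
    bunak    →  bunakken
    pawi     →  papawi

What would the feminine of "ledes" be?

raledes

wali and feniz both have last vowel 'i' yet inflect differently (wawali, fenizzen), so the last vowel is not what conditions the rule; the final letter is.
"ledes" ends in -s. The one such stem in the data (bigros → rabigros) adds the prefix ra-, so the same rule applies.
The other patterns: stems ending in -i repeat the first consonant+vowel as a prefix; stems ending in -k or -z double the final consonant and add -en.
So ledes → raledes.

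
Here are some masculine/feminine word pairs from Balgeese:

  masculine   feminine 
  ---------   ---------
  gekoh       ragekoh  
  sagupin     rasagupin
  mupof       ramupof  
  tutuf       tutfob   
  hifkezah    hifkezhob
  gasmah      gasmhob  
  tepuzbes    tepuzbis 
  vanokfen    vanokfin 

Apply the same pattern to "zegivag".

mupof and tutuf both end in -f yet inflect differently (ramupof, tutfob), so the final letter is not what conditions the rule; the last vowel is.
"zegivag" has last vowel 'a'. The stems whose last vowel is 'a' (hifkezah → hifkezhob, gasmah → gasmhob) delete the last vowel and add -ob.
So zegivag → zegivgob.

zegivgob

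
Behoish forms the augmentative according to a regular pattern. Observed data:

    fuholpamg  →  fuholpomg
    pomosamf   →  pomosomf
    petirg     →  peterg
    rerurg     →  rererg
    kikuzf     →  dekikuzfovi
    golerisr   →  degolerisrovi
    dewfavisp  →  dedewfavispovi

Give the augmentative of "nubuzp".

fuholpamg and petirg both end in -g yet inflect differently (fuholpomg, peterg), so the final letter is not what conditions the rule; the second-to-last letter is.
"nubuzp" has second-to-last letter 'z'. The one such stem in the data (kikuzf → dekikuzfovi) adds de- … -ovi around the stem, so the same rule applies.
So nubuzp → denubuzpovi.

denubuzpovi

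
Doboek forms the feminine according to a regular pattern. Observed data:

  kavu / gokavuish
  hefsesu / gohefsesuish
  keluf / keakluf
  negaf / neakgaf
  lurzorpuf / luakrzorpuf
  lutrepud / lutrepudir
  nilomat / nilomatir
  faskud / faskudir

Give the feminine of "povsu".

gopovsuish

"povsu" ends in -u. The stems ending in -u (kavu → gokavuish, hefsesu → gohefsesuish) add go- … -ish around the stem.
The other patterns: stems ending in -f insert -ak- after the first vowel; stems ending in -d or -t add -ir.
So povsu → gopovsuish.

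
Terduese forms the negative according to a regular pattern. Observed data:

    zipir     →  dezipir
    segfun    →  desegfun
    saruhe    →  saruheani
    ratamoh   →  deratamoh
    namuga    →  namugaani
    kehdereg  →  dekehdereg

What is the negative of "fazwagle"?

kehdereg and saruhe both have last vowel 'e' yet inflect differently (dekehdereg, saruheani), so the last vowel is not what conditions the rule; whether the stem ends in a vowel or a consonant is.
"fazwagle" ends in a vowel. The stems ending in a vowel (namuga → namugaani, saruhe → saruheani) add -ani.
So fazwagle → fazwagleani.

fazwagleani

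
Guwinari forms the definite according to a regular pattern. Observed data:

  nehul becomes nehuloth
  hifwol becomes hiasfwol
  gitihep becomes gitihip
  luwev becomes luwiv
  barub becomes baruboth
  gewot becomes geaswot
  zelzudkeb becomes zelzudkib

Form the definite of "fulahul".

fulahuloth

hifwol and nehul both end in -l yet inflect differently (hiasfwol, nehuloth), so the final letter is not what conditions the rule; the last vowel is.
"fulahul" has last vowel 'u'. The stems whose last vowel is 'u' (nehul → nehuloth, barub → baruboth) add -oth.
The other patterns: stems whose last vowel is 'o' insert -as- after the first vowel; stems whose last vowel is 'e' change the last vowel to 'i'.
So fulahul → fulahuloth.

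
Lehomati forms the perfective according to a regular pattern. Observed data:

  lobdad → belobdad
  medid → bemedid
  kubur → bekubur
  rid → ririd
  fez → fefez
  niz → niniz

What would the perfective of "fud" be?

fufud

medid and rid both end in -d yet inflect differently (bemedid, ririd), so the final letter is not what conditions the rule; the number of vowels is.
"fud" has 1 vowel. The stems with 1 vowel (niz → niniz, fez → fefez, rid → ririd) repeat the first consonant+vowel as a prefix.
So fud → fufud.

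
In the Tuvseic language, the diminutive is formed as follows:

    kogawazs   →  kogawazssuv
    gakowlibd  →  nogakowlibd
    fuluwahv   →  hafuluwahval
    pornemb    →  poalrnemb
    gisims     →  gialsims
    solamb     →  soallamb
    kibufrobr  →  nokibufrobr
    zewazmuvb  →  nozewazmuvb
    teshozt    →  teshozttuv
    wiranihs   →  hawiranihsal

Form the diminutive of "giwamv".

"giwamv" has second-to-last letter 'm'. The stems whose second-to-last letter is 'm' (pornemb → poalrnemb, solamb → soallamb, gisims → gialsims) insert -al- after the first vowel.
The other patterns: stems whose second-to-last letter is 'z' double the final consonant and add -uv; stems whose second-to-last letter is 'h' add ha- … -al around the stem; stems whose second-to-last letter is 'b' or 'v' add the prefix no-.
So giwamv → gialwamv.

gialwamv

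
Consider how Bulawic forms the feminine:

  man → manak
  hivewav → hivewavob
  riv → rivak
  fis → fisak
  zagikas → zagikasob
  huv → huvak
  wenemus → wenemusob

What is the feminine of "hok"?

hivewav and riv both end in -v yet inflect differently (hivewavob, rivak), so the final letter is not what conditions the rule; the number of vowels is.
"hok" has 1 vowel. The stems with 1 vowel (riv → rivak, huv → huvak, man → manak) add -ak.
The other pattern: stems with 3 vowels add -ob.
So hok → hokak.

hokak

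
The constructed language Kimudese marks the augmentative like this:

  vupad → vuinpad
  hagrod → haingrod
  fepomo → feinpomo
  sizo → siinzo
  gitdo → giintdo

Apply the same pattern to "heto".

heinto

Every pair shown (vupad → vuinpad, hagrod → haingrod, fepomo → feinpomo, …) follows the same rule: insert -in- after the first vowel.
So heto → heinto.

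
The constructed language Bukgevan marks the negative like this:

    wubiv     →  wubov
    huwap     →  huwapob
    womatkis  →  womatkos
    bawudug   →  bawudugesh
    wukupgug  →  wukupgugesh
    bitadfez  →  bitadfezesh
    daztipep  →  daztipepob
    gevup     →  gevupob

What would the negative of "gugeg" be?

gugegesh

"gugeg" ends in -g. The stems ending in -g (bawudug → bawudugesh, wukupgug → wukupgugesh) add -esh.
The other patterns: stems ending in -p add -ob; stems ending in -s or -v change the last vowel to 'o'.
So gugeg → gugegesh.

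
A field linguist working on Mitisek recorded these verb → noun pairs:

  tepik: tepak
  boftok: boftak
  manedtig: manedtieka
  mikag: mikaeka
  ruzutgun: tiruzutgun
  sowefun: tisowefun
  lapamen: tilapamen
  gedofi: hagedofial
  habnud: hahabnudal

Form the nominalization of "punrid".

hapunridal

tepik and manedtig both have last vowel 'i' yet inflect differently (tepak, manedtieka), so the last vowel is not what conditions the rule; the final letter is.
"punrid" ends in -d. The one such stem in the data (habnud → hahabnudal) adds ha- … -al around the stem, so the same rule applies.
The other patterns: stems ending in -k change the last vowel to 'a'; stems ending in -g drop the final letter and add -eka; stems ending in -n add the prefix ti-.
So punrid → hapunridal.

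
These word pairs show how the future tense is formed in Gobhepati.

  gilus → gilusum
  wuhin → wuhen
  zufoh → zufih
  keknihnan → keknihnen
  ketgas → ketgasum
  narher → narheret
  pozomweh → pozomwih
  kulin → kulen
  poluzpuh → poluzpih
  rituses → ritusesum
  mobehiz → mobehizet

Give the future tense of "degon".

"degon" ends in -n. The stems ending in -n (kulin → kulen, keknihnan → keknihnen, wuhin → wuhen) change the last vowel to 'e'.
So degon → degen.

degen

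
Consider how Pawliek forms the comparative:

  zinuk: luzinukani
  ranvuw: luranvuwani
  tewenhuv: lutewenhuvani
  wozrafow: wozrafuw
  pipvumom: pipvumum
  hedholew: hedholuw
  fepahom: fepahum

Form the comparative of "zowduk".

ranvuw and wozrafow both end in -w yet inflect differently (luranvuwani, wozrafuw), so the final letter is not what conditions the rule; the last vowel is.
"zowduk" has last vowel 'u'. The stems whose last vowel is 'u' (zinuk → luzinukani, ranvuw → luranvuwani, tewenhuv → lutewenhuvani) add lu- … -ani around the stem.
So zowduk → luzowdukani.

luzowdukani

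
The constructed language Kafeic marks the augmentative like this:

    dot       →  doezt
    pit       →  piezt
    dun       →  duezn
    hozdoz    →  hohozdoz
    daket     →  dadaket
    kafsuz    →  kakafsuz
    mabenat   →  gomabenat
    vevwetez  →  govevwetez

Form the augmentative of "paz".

paezz

"paz" has 1 vowel. The stems with 1 vowel (dot → doezt, pit → piezt, dun → duezn) insert -ez- after the first vowel.
The other patterns: stems with 2 vowels repeat the first consonant+vowel as a prefix; stems with 3 vowels add the prefix go-.
So paz → paezz.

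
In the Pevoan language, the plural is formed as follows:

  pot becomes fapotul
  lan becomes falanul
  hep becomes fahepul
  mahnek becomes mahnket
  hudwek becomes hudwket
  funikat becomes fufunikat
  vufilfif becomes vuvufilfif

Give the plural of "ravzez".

pot and funikat both end in -t yet inflect differently (fapotul, fufunikat), so the final letter is not what conditions the rule; the number of vowels is.
"ravzez" has 2 vowels. The stems with 2 vowels (mahnek → mahnket, hudwek → hudwket) delete the last vowel and add -et.
So ravzez → ravzzet.

ravzzet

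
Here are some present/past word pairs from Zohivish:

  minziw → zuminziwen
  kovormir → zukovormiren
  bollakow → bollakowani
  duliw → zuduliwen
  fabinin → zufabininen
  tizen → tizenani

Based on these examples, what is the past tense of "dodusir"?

minziw and bollakow both end in -w yet inflect differently (zuminziwen, bollakowani), so the final letter is not what conditions the rule; the last vowel is.
"dodusir" has last vowel 'i'. The stems whose last vowel is 'i' (minziw → zuminziwen, duliw → zuduliwen, fabinin → zufabininen) add zu- … -en around the stem.
The other pattern: stems whose last vowel is 'e' or 'o' add -ani.
So dodusir → zudodusiren.

zudodusiren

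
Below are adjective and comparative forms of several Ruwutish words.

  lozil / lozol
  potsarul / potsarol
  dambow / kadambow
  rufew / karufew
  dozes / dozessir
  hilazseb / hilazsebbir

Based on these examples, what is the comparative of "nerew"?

rufew and dozes both have last vowel 'e' yet inflect differently (karufew, dozessir), so the last vowel is not what conditions the rule; the final letter is.
"nerew" ends in -w. The stems ending in -w (dambow → kadambow, rufew → karufew) add the prefix ka-.
So nerew → kanerew.

kanerew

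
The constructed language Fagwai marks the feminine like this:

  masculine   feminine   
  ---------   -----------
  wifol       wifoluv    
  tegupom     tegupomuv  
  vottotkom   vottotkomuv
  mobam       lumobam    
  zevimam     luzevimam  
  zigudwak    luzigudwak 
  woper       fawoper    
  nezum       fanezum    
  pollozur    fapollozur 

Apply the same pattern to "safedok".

"safedok" has last vowel 'o'. The stems whose last vowel is 'o' (wifol → wifoluv, tegupom → tegupomuv, vottotkom → vottotkomuv) add -uv.
So safedok → safedokuv.

safedokuv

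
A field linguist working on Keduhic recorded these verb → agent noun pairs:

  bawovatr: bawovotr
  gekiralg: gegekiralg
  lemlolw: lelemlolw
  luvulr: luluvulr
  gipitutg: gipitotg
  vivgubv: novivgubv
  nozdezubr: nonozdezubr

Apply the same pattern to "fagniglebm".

gipitutg and gekiralg both end in -g yet inflect differently (gipitotg, gegekiralg), so the final letter is not what conditions the rule; the second-to-last letter is.
"fagniglebm" has second-to-last letter 'b'. The stems whose second-to-last letter is 'b' (vivgubv → novivgubv, nozdezubr → nonozdezubr) add the prefix no-.
The other patterns: stems whose second-to-last letter is 't' change the last vowel to 'o'; stems whose second-to-last letter is 'l' repeat the first consonant+vowel as a prefix.
So fagniglebm → nofagniglebm.

nofagniglebm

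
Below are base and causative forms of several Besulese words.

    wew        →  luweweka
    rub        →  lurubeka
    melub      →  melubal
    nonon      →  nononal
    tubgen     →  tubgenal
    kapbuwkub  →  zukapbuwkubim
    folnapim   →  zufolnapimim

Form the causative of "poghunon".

rub and melub both end in -b yet inflect differently (lurubeka, melubal), so the final letter is not what conditions the rule; the number of vowels is.
"poghunon" has 3 vowels. The stems with 3 vowels (kapbuwkub → zukapbuwkubim, folnapim → zufolnapimim) add zu- … -im around the stem.
So poghunon → zupoghunonim.

zupoghunonim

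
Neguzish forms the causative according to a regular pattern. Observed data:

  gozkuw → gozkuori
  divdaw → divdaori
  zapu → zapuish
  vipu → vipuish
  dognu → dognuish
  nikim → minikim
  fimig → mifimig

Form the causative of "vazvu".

gozkuw and zapu both have last vowel 'u' yet inflect differently (gozkuori, zapuish), so the last vowel is not what conditions the rule; the final letter is.
"vazvu" ends in -u. The stems ending in -u (zapu → zapuish, vipu → vipuish, dognu → dognuish) add -ish.
The other patterns: stems ending in -w drop the final letter and add -ori; stems ending in -g or -m add the prefix mi-.
So vazvu → vazvuish.

vazvuish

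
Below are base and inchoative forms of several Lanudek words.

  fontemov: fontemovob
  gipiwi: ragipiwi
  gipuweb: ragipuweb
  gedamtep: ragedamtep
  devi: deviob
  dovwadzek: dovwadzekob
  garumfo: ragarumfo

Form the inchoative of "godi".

ragodi

"godi" begins with g-. The stems beginning with g- (garumfo → ragarumfo, gipuweb → ragipuweb, gedamtep → ragedamtep) add the prefix ra-.
So godi → ragodi.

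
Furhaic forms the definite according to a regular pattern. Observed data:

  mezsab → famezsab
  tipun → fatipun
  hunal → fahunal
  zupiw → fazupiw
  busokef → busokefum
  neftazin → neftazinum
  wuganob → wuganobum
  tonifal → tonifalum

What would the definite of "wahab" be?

fawahab

"wahab" has 2 vowels. The stems with 2 vowels (mezsab → famezsab, tipun → fatipun, hunal → fahunal) add the prefix fa-.
The other pattern: stems with 3 vowels add -um.
So wahab → fawahab.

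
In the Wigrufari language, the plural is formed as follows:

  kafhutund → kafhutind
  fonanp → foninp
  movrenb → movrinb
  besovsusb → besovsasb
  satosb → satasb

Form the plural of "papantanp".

movrenb and besovsusb both end in -b yet inflect differently (movrinb, besovsasb), so the final letter is not what conditions the rule; the second-to-last letter is.
"papantanp" has second-to-last letter 'n'. The stems whose second-to-last letter is 'n' (kafhutund → kafhutind, fonanp → foninp, movrenb → movrinb) change the last vowel to 'i'.
So papantanp → papantinp.

papantinp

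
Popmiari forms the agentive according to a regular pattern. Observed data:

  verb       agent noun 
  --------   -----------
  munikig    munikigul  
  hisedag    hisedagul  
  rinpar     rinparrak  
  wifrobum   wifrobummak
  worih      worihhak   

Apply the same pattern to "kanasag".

kanasagul

hisedag and rinpar both have last vowel 'a' yet inflect differently (hisedagul, rinparrak), so the last vowel is not what conditions the rule; the final letter is.
"kanasag" ends in -g. The stems ending in -g (munikig → munikigul, hisedag → hisedagul) add -ul.
So kanasag → kanasagul.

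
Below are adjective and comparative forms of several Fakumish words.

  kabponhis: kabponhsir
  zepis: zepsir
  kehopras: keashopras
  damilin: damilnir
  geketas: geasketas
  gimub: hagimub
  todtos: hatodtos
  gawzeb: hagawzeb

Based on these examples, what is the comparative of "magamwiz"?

magamwzir

kabponhis and kehopras both end in -s yet inflect differently (kabponhsir, keashopras), so the final letter is not what conditions the rule; the last vowel is.
"magamwiz" has last vowel 'i'. The stems whose last vowel is 'i' (kabponhis → kabponhsir, damilin → damilnir, zepis → zepsir) delete the last vowel and add -ir.
So magamwiz → magamwzir.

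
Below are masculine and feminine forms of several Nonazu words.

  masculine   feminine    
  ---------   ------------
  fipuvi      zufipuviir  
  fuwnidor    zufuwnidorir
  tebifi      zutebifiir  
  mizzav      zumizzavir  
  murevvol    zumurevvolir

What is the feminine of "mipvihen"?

zumipvihenir

Every pair shown (fipuvi → zufipuviir, fuwnidor → zufuwnidorir, tebifi → zutebifiir, …) follows the same rule: add zu- … -ir around the stem.
So mipvihen → zumipvihenir.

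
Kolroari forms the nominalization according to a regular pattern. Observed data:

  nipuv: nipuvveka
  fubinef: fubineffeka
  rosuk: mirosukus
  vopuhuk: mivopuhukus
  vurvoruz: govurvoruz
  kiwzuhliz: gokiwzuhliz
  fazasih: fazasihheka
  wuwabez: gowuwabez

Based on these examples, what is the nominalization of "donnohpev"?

"donnohpev" ends in -v. The one such stem in the data (nipuv → nipuvveka) doubles the final consonant and adds -eka (as do fubinef, fazasih), so the same rule applies.
So donnohpev → donnohpevveka.

donnohpevveka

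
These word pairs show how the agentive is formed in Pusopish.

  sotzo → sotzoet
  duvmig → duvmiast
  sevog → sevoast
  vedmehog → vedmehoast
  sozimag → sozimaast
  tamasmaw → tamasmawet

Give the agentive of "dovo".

dovoet

sozimag and tamasmaw both have last vowel 'a' yet inflect differently (sozimaast, tamasmawet), so the last vowel is not what conditions the rule; the final letter is.
"dovo" ends in -o. The one such stem in the data (sotzo → sotzoet) adds -et, so the same rule applies.
So dovo → dovoet.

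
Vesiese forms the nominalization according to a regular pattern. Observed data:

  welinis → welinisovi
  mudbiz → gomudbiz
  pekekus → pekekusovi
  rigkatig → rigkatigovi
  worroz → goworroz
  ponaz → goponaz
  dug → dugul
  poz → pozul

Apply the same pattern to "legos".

"legos" has 2 vowels. The stems with 2 vowels (worroz → goworroz, ponaz → goponaz, mudbiz → gomudbiz) add the prefix go-.
The other patterns: stems with 1 vowel add -ul; stems with 3 vowels add -ovi.
So legos → golegos.

golegos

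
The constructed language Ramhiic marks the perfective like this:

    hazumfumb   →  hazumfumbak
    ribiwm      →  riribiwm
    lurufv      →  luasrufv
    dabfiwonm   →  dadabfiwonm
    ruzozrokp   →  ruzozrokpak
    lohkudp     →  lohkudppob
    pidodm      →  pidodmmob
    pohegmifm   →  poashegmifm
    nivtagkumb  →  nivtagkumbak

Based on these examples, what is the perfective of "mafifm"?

ruzozrokp and lohkudp both end in -p yet inflect differently (ruzozrokpak, lohkudppob), so the final letter is not what conditions the rule; the second-to-last letter is.
"mafifm" has second-to-last letter 'f'. The stems whose second-to-last letter is 'f' (pohegmifm → poashegmifm, lurufv → luasrufv) insert -as- after the first vowel.
The other patterns: stems whose second-to-last letter is 'k' or 'm' add -ak; stems whose second-to-last letter is 'd' double the final consonant and add -ob; stems whose second-to-last letter is 'n' or 'w' repeat the first consonant+vowel as a prefix.
So mafifm → maasfifm.

maasfifm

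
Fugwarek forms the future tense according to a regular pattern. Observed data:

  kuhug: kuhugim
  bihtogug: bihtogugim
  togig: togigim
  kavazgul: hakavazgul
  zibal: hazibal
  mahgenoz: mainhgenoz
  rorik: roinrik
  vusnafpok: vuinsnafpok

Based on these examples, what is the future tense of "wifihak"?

wiinfihak

"wifihak" ends in -k. The stems ending in -k (rorik → roinrik, vusnafpok → vuinsnafpok) insert -in- after the first vowel.
So wifihak → wiinfihak.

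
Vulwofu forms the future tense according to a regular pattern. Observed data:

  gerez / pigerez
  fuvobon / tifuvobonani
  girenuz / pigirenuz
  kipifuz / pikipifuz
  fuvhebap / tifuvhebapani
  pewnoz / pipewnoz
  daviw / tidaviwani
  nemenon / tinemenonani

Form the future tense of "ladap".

tiladapani

pewnoz and nemenon both have last vowel 'o' yet inflect differently (pipewnoz, tinemenonani), so the last vowel is not what conditions the rule; the final letter is.
"ladap" ends in -p. The one such stem in the data (fuvhebap → tifuvhebapani) adds ti- … -ani around the stem, so the same rule applies.
The other pattern: stems ending in -z add the prefix pi-.
So ladap → tiladapani.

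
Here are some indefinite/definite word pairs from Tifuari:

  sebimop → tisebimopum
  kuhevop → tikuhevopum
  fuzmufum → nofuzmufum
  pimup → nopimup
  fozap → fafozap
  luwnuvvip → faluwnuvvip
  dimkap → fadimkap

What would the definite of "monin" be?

sebimop and pimup both end in -p yet inflect differently (tisebimopum, nopimup), so the final letter is not what conditions the rule; the last vowel is.
"monin" has last vowel 'i'. The one such stem in the data (luwnuvvip → faluwnuvvip) adds the prefix fa-, so the same rule applies.
So monin → famonin.

famonin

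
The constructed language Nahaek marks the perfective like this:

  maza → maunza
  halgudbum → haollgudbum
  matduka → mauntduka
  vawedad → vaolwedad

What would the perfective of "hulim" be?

huollim

"hulim" ends in -m. The one such stem in the data (halgudbum → haollgudbum) inserts -ol- after the first vowel (as does vawedad), so the same rule applies.
The other pattern: stems ending in -a insert -un- after the first vowel.
So hulim → huollim.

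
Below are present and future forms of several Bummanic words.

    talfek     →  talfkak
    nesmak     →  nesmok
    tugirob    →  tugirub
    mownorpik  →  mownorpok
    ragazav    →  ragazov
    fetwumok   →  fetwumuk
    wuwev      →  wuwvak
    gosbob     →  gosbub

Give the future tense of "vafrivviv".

talfek and fetwumok both end in -k yet inflect differently (talfkak, fetwumuk), so the final letter is not what conditions the rule; the last vowel is.
"vafrivviv" has last vowel 'i'. The one such stem in the data (mownorpik → mownorpok) changes the last vowel to 'o' (as do ragazav, nesmak), so the same rule applies.
So vafrivviv → vafrivvov.

vafrivvov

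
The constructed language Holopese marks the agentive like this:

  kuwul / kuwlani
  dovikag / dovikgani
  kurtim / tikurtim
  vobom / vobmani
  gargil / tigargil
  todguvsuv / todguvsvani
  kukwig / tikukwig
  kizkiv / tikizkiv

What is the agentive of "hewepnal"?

kukwig and dovikag both end in -g yet inflect differently (tikukwig, dovikgani), so the final letter is not what conditions the rule; the last vowel is.
"hewepnal" has last vowel 'a'. The one such stem in the data (dovikag → dovikgani) deletes the last vowel and adds -ani (as do todguvsuv, kuwul), so the same rule applies.
So hewepnal → hewepnlani.

hewepnlani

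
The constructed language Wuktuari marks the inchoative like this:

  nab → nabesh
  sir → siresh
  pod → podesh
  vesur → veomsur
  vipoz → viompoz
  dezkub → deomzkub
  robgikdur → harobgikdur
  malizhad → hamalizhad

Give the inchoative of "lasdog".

laomsdog

sir and vesur both end in -r yet inflect differently (siresh, veomsur), so the final letter is not what conditions the rule; the number of vowels is.
"lasdog" has 2 vowels. The stems with 2 vowels (vesur → veomsur, vipoz → viompoz, dezkub → deomzkub) insert -om- after the first vowel.
So lasdog → laomsdog.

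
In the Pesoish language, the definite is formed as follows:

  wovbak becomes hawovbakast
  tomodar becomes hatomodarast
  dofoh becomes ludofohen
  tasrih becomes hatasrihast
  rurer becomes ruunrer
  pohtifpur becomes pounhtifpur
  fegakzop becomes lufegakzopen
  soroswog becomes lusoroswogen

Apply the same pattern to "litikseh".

liuntikseh

tasrih and dofoh both end in -h yet inflect differently (hatasrihast, ludofohen), so the final letter is not what conditions the rule; the last vowel is.
"litikseh" has last vowel 'e'. The one such stem in the data (rurer → ruunrer) inserts -un- after the first vowel (as does pohtifpur), so the same rule applies.
So litikseh → liuntikseh.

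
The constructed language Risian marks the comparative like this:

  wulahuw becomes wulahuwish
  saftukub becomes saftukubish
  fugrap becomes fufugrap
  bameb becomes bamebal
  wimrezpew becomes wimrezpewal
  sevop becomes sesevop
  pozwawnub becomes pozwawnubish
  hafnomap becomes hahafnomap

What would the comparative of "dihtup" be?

dihtupish

bameb and saftukub both end in -b yet inflect differently (bamebal, saftukubish), so the final letter is not what conditions the rule; the last vowel is.
"dihtup" has last vowel 'u'. The stems whose last vowel is 'u' (saftukub → saftukubish, pozwawnub → pozwawnubish, wulahuw → wulahuwish) add -ish.
The other patterns: stems whose last vowel is 'e' add -al; stems whose last vowel is 'a' or 'o' repeat the first consonant+vowel as a prefix.
So dihtup → dihtupish.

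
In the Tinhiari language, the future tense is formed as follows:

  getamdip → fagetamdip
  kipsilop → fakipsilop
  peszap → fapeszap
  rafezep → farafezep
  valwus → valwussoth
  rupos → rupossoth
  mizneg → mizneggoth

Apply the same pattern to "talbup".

fatalbup

"talbup" ends in -p. The stems ending in -p (getamdip → fagetamdip, kipsilop → fakipsilop, peszap → fapeszap) add the prefix fa-.
So talbup → fatalbup.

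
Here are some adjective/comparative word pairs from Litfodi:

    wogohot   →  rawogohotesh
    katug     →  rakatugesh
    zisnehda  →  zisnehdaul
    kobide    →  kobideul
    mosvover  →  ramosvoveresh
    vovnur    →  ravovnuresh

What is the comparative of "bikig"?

kobide and mosvover both have last vowel 'e' yet inflect differently (kobideul, ramosvoveresh), so the last vowel is not what conditions the rule; whether the stem ends in a vowel or a consonant is.
"bikig" ends in a consonant. The stems ending in a consonant (vovnur → ravovnuresh, katug → rakatugesh, mosvover → ramosvoveresh) add ra- … -esh around the stem.
The other pattern: stems ending in a vowel add -ul.
So bikig → rabikigesh.

rabikigesh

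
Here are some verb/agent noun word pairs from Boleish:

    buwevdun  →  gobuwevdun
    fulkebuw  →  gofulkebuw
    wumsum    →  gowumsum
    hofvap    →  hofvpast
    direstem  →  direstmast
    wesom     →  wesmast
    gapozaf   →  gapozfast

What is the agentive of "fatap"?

fatpast

wumsum and direstem both end in -m yet inflect differently (gowumsum, direstmast), so the final letter is not what conditions the rule; the last vowel is.
"fatap" has last vowel 'a'. The stems whose last vowel is 'a' (hofvap → hofvpast, gapozaf → gapozfast) delete the last vowel and add -ast.
The other pattern: stems whose last vowel is 'u' add the prefix go-.
So fatap → fatpast.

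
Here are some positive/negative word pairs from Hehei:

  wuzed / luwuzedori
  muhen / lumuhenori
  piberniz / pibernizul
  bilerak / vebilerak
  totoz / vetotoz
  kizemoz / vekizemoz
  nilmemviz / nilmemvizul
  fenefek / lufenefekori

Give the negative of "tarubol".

vetarubol

piberniz and kizemoz both end in -z yet inflect differently (pibernizul, vekizemoz), so the final letter is not what conditions the rule; the last vowel is.
"tarubol" has last vowel 'o'. The stems whose last vowel is 'o' (kizemoz → vekizemoz, totoz → vetotoz) add the prefix ve-.
The other patterns: stems whose last vowel is 'i' add -ul; stems whose last vowel is 'e' add lu- … -ori around the stem.
So tarubol → vetarubol.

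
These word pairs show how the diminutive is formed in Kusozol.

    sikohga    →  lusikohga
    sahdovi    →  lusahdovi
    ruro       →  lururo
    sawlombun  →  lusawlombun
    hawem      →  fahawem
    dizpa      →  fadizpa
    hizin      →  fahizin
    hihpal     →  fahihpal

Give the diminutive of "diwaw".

sikohga and dizpa both end in -a yet inflect differently (lusikohga, fadizpa), so the final letter is not what conditions the rule; the first letter is.
"diwaw" begins with d-. The one such stem in the data (dizpa → fadizpa) adds the prefix fa-, so the same rule applies.
So diwaw → fadiwaw.

fadiwaw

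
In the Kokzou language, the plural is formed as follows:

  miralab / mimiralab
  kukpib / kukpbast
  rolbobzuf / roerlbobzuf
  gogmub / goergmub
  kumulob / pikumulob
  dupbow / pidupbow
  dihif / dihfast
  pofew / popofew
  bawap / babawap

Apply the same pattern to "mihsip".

mihspast

kumulob and kukpib both end in -b yet inflect differently (pikumulob, kukpbast), so the final letter is not what conditions the rule; the last vowel is.
"mihsip" has last vowel 'i'. The stems whose last vowel is 'i' (dihif → dihfast, kukpib → kukpbast) delete the last vowel and add -ast.
So mihsip → mihspast.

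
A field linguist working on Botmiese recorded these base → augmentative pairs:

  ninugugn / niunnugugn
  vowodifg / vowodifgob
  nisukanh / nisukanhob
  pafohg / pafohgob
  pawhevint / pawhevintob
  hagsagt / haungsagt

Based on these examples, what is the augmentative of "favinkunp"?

hagsagt and pawhevint both end in -t yet inflect differently (haungsagt, pawhevintob), so the final letter is not what conditions the rule; the second-to-last letter is.
"favinkunp" has second-to-last letter 'n'. The stems whose second-to-last letter is 'n' (nisukanh → nisukanhob, pawhevint → pawhevintob) add -ob.
So favinkunp → favinkunpob.

favinkunpob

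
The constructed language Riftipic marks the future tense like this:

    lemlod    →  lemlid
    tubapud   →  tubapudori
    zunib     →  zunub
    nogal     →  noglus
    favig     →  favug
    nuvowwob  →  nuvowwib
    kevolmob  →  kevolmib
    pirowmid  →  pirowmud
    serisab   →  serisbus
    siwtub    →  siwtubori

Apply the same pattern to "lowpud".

zunib and serisab both end in -b yet inflect differently (zunub, serisbus), so the final letter is not what conditions the rule; the last vowel is.
"lowpud" has last vowel 'u'. The stems whose last vowel is 'u' (siwtub → siwtubori, tubapud → tubapudori) add -ori.
The other patterns: stems whose last vowel is 'i' change the last vowel to 'u'; stems whose last vowel is 'a' delete the last vowel and add -us; stems whose last vowel is 'o' change the last vowel to 'i'.
So lowpud → lowpudori.

lowpudori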